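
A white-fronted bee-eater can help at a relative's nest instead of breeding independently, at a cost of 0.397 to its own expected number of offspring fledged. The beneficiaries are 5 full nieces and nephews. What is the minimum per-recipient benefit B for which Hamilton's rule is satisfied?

0.3176

r to a full niece or nephew = 0.25 (full aunt/uncle↔niece/nephew: two paths of length 3 through the shared grandparent pair: r = 2·(1/2)^3 = 1/4).
Hamilton's rule with n recipients of equal r: n·r·B > C, so B > C/(n·r) = 0.397/(5·0.25) = 0.3176.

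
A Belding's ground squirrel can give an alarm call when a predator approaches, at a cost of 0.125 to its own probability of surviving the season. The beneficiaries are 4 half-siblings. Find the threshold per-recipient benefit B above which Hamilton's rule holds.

r to a half-sibling = 1/4 (half-sibs share one parent — one path of length 2: r = (1/2)^2 = 1/4).
Hamilton's rule with n recipients of equal r: n·r·B > C, so B > C/(n·r) = 0.125/(4·0.25) = 0.125.

0.125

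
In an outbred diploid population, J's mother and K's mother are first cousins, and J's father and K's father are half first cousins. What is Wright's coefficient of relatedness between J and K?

Relatedness sums over independent paths through distinct common ancestors.
J and K are related in two ways: second cousins through their mothers (r = 1/32) and half second cousins through their fathers (r = 1/64).
r = 1/32 + 1/64 = 3/64 = 0.046875.

0.046875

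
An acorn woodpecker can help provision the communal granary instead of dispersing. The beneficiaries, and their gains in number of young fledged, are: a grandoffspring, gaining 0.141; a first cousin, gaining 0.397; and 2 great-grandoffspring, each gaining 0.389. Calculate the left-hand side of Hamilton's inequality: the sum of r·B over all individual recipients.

0.182125

r to a grandoffspring = 1/4 (two parent–offspring links: r = (1/2)^2 = 1/4).
r to a first cousin = 1/8 (first cousins share one grandparent pair — two paths of length 4: r = 2·(1/2)^4 = 1/8).
r to a great-grandoffspring = 0.125 (three parent–offspring links: r = (1/2)^3 = 1/8).
Summing one r·B term per recipient: 1·0.25·0.141 + 1·0.125·0.397 + 2·0.125·0.389 = 0.182125.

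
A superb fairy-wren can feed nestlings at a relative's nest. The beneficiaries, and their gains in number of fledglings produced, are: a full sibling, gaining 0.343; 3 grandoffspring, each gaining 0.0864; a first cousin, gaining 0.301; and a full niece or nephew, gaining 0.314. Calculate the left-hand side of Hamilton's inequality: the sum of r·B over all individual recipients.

r to a full sibling = 0.5 (full sibs share both parents — two paths of length 2: r = 2·(1/2)^2 = 1/2).
r to a grandoffspring = 0.25 (two parent–offspring links: r = (1/2)^2 = 1/4).
r to a first cousin = 0.125 (first cousins share one grandparent pair — two paths of length 4: r = 2·(1/2)^4 = 1/8).
r to a full niece or nephew = 0.25 (full aunt/uncle↔niece/nephew: two paths of length 3 through the shared grandparent pair: r = 2·(1/2)^3 = 1/4).
Summing one r·B term per recipient: 1·0.5·0.343 + 3·0.25·0.0864 + 1·0.125·0.301 + 1·0.25·0.314 = 0.352425.

0.352425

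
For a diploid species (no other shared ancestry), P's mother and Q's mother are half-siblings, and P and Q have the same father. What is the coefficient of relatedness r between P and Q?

Relatedness sums over independent paths through distinct common ancestors.
P and Q are related in two ways: half first cousins through their mothers (r = 1/16) and half-sibs through their shared father (r = 1/4).
r = 1/16 + 1/4 = 5/16 = 0.3125.

0.3125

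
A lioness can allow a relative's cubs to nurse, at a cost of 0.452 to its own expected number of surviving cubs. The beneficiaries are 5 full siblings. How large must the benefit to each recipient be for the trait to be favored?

r to a full sibling = 1/2 (full sibs share both parents — two paths of length 2: r = 2·(1/2)^2 = 1/2).
Hamilton's rule with n recipients of equal r: n·r·B > C, so B > C/(n·r) = 0.452/(5·0.5) = 0.1808.

0.1808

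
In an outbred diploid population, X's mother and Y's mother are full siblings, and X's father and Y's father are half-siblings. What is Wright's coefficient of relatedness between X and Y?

0.1875

Independent pedigree routes through distinct common ancestors add.
X and Y are related in two ways: first cousins through their mothers (r = 1/8) and half first cousins through their fathers (r = 1/16).
r = 1/8 + 1/16 = 0.1875.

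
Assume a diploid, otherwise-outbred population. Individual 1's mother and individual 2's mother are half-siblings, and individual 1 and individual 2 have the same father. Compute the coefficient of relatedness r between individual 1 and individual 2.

0.3125

With two independent routes of shared ancestry, r is the sum of the two contributions.
Individual 1 and individual 2 are related in two ways: half first cousins through their mothers (r = 1/16) and half-sibs through their shared father (r = 1/4).
r = 1/16 + 1/4 = 5/16 = 0.3125.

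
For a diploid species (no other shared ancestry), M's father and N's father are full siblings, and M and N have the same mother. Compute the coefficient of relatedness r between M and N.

0.375

With two independent routes of shared ancestry, r is the sum of the two contributions.
M and N are related in two ways: first cousins through their fathers (r = 1/8) and half-sibs through their shared mother (r = 1/4).
r = 1/8 + 1/4 = 3/8 = 0.375.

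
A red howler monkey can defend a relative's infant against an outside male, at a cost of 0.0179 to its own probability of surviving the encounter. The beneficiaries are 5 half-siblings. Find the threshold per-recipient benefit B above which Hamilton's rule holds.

r to a half-sibling = 0.25 (half-sibs share one parent — one path of length 2: r = (1/2)^2 = 1/4).
Hamilton's rule with n recipients of equal r: n·r·B > C, so B > C/(n·r) = 0.0179/(5·0.25) = 0.0143.

0.0143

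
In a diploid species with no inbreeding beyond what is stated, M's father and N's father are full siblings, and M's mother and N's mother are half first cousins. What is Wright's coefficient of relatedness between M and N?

0.140625

With two independent routes of shared ancestry, r is the sum of the two contributions.
M and N are related in two ways: first cousins through their fathers (r = 1/8) and half second cousins through their mothers (r = 1/64).
r = 1/8 + 1/64 = 0.140625.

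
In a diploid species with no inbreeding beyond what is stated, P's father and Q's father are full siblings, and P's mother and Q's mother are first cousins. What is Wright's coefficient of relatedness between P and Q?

Independent pedigree routes through distinct common ancestors add.
P and Q are related in two ways: first cousins through their fathers (r = 1/8) and second cousins through their mothers (r = 1/32).
r = 1/8 + 1/32 = 0.15625.

0.15625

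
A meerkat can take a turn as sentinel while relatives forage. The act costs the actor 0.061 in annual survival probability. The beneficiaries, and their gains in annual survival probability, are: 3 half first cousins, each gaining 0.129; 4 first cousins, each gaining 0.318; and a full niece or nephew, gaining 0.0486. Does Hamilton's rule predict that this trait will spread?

Yes

Hamilton's rule: the trait is favored when the sum of r·B over every recipient exceeds the actor's cost C.
r to a half first cousin = 0.0625 (half first cousins share one grandparent — one path of length 4: r = (1/2)^4 = 1/16).
r to a first cousin = 0.125 (first cousins share one grandparent pair — two paths of length 4: r = 2·(1/2)^4 = 1/8).
r to a full niece or nephew = 0.25 (full aunt/uncle↔niece/nephew: two paths of length 3 through the shared grandparent pair: r = 2·(1/2)^3 = 1/4).
Summing one r·B term per recipient: 3·0.0625·0.129 + 4·0.125·0.318 + 1·0.25·0.0486 = 0.1953375.
0.1953375 > 0.061: the indirect benefit exceeds the cost.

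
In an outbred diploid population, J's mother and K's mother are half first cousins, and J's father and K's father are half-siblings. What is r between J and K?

0.078125

Independent pedigree routes through distinct common ancestors add.
J and K are related in two ways: half second cousins through their mothers (r = 1/64) and half first cousins through their fathers (r = 1/16).
r = 1/64 + 1/16 = 5/64 = 0.078125.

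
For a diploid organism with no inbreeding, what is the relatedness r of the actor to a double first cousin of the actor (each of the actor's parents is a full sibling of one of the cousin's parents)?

Each parent–offspring link contributes a factor of 1/2, and independent paths through distinct common ancestors add.
Double first cousins share both grandparent pairs — four paths of length 4: r = 4·(1/2)^4 = 1/4.

0.25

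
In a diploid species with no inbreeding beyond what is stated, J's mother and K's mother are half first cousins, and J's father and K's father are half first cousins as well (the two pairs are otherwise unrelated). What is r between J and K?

With two independent routes of shared ancestry, r is the sum of the two contributions.
J and K are related in two ways: half second cousins through their mothers (r = 1/64) and half second cousins through their fathers (r = 1/64).
r = 1/64 + 1/64 = 1/32 = 0.03125.

0.03125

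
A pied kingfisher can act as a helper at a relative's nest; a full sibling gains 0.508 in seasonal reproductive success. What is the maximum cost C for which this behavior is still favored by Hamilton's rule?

r to a full sibling = 1/2 (full sibs share both parents — two paths of length 2: r = 2·(1/2)^2 = 1/2).
Hamilton's rule: n·r·B > C, so the trait is favored while C < n·r·B = 1·0.5·0.508 = 0.254.

0.254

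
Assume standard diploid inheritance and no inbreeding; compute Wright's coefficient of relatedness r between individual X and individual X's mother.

0.5

Each parent–offspring link contributes a factor of 1/2, and independent paths through distinct common ancestors add.
One parent–offspring link: r = (1/2)^1 = 1/2.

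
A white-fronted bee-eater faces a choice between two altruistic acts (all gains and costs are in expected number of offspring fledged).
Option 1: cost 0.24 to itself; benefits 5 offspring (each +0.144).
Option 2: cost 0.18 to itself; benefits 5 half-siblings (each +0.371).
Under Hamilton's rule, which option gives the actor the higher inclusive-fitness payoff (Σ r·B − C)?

Option 1: r to an offspring = 0.5.
Option 1: Σ r·B − C = (5·0.5·0.144) − 0.24 = 0.12.
Option 2: r to a half-sibling = 0.25.
Option 2: Σ r·B − C = (5·0.25·0.371) − 0.18 = 0.28375.
Option 2 has the higher net inclusive-fitness payoff.

Option 2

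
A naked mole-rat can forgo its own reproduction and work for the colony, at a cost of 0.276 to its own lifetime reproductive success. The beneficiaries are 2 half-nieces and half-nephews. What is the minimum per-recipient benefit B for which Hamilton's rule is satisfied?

r to a half-niece or half-nephew = 1/8 (half-aunt/uncle↔niece/nephew: one path of length 3: r = (1/2)^3 = 1/8).
Hamilton's rule with n recipients of equal r: n·r·B > C, so B > C/(n·r) = 0.276/(2·0.125) = 1.104.

1.104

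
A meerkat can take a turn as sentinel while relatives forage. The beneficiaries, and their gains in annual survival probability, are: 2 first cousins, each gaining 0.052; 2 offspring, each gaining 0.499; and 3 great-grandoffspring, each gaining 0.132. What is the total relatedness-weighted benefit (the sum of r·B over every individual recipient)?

0.5615

r to a first cousin = 0.125 (first cousins share one grandparent pair — two paths of length 4: r = 2·(1/2)^4 = 1/8).
r to an offspring = 0.5 (one parent–offspring link: r = (1/2)^1 = 1/2).
r to a great-grandoffspring = 1/8 (three parent–offspring links: r = (1/2)^3 = 1/8).
Summing one r·B term per recipient: 2·0.125·0.052 + 2·0.5·0.499 + 3·0.125·0.132 = 0.5615.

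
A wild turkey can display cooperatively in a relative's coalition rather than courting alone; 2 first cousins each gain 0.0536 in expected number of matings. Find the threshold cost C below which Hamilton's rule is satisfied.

r to a first cousin = 0.125 (first cousins share one grandparent pair — two paths of length 4: r = 2·(1/2)^4 = 1/8).
Hamilton's rule: n·r·B > C, so the trait is favored while C < n·r·B = 2·0.125·0.0536 = 0.0134.

0.0134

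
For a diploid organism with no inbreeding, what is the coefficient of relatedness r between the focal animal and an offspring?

One parent–offspring link: r = (1/2)^1 = 1/2.

0.5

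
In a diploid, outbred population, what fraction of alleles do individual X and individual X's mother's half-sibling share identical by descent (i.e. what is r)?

0.125

Each parent–offspring link contributes a factor of 1/2, and independent paths through distinct common ancestors add.
Half-aunt/uncle↔niece/nephew: one path of length 3: r = (1/2)^3 = 1/8.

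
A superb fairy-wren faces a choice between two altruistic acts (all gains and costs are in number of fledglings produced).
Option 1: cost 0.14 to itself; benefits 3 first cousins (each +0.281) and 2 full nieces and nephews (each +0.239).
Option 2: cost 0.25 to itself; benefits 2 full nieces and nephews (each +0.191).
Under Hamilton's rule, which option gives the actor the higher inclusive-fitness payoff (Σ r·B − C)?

Option 1: r to a first cousin = 0.125.
Option 1: r to a full niece or nephew = 0.25.
Option 1: Σ r·B − C = (3·0.125·0.281 + 2·0.25·0.239) − 0.14 = 0.084875.
Option 2: r to a full niece or nephew = 0.25.
Option 2: Σ r·B − C = (2·0.25·0.191) − 0.25 = -0.1545.
Option 1 has the higher net inclusive-fitness payoff.

Option 1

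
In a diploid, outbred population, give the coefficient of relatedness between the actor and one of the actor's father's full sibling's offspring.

Each parent–offspring link contributes a factor of 1/2, and independent paths through distinct common ancestors add.
First cousins share one grandparent pair — two paths of length 4: r = 2·(1/2)^4 = 1/8.

0.125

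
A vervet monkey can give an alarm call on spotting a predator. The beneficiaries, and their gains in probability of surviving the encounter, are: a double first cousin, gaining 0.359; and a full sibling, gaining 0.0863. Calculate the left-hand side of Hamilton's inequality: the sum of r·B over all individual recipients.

0.1329

r to a double first cousin = 1/4 (double first cousins share both grandparent pairs — four paths of length 4: r = 4·(1/2)^4 = 1/4).
r to a full sibling = 0.5 (full sibs share both parents — two paths of length 2: r = 2·(1/2)^2 = 1/2).
Summing one r·B term per recipient: 1·0.25·0.359 + 1·0.5·0.0863 = 0.1329.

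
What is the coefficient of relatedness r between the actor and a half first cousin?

Half first cousins share one grandparent — one path of length 4: r = (1/2)^4 = 1/16.

0.0625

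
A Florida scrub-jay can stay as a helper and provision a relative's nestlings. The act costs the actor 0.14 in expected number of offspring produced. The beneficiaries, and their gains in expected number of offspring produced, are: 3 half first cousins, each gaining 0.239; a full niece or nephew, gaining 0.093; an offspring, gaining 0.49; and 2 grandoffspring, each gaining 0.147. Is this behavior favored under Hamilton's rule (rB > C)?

Yes

Hamilton's rule: the trait is favored when the sum of r·B over every recipient exceeds the actor's cost C.
r to a half first cousin = 1/16 (half first cousins share one grandparent — one path of length 4: r = (1/2)^4 = 1/16).
r to a full niece or nephew = 1/4 (full aunt/uncle↔niece/nephew: two paths of length 3 through the shared grandparent pair: r = 2·(1/2)^3 = 1/4).
r to an offspring = 0.5 (one parent–offspring link: r = (1/2)^1 = 1/2).
r to a grandoffspring = 0.25 (two parent–offspring links: r = (1/2)^2 = 1/4).
Summing one r·B term per recipient: 3·0.0625·0.239 + 1·0.25·0.093 + 1·0.5·0.49 + 2·0.25·0.147 = 0.3865625.
0.3865625 > 0.14: the indirect benefit exceeds the cost.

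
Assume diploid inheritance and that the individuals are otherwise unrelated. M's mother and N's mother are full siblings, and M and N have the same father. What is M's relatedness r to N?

0.375

Relatedness sums over independent paths through distinct common ancestors.
M and N are related in two ways: first cousins through their mothers (r = 1/8) and half-sibs through their shared father (r = 1/4).
r = 1/8 + 1/4 = 0.375.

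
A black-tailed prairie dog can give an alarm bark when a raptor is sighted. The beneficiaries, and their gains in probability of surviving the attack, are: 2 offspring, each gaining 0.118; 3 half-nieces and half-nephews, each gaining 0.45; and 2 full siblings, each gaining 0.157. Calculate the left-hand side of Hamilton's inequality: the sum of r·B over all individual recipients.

0.44375

r to an offspring = 0.5 (one parent–offspring link: r = (1/2)^1 = 1/2).
r to a half-niece or half-nephew = 1/8 (half-aunt/uncle↔niece/nephew: one path of length 3: r = (1/2)^3 = 1/8).
r to a full sibling = 1/2 (full sibs share both parents — two paths of length 2: r = 2·(1/2)^2 = 1/2).
Summing one r·B term per recipient: 2·0.5·0.118 + 3·0.125·0.45 + 2·0.5·0.157 = 0.44375.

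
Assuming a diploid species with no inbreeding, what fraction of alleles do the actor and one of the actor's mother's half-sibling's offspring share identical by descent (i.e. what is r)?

Each parent–offspring link contributes a factor of 1/2, and independent paths through distinct common ancestors add.
Half first cousins share one grandparent — one path of length 4: r = (1/2)^4 = 1/16.

0.0625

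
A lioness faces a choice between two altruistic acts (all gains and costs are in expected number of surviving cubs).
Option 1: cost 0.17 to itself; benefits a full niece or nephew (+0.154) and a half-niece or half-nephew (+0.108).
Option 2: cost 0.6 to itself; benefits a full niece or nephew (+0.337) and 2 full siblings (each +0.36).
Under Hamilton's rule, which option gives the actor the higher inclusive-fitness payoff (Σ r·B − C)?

Option 1

Option 1: r to a full niece or nephew = 0.25.
Option 1: r to a half-niece or half-nephew = 0.125.
Option 1: Σ r·B − C = (1·0.25·0.154 + 1·0.125·0.108) − 0.17 = -0.118.
Option 2: r to a full niece or nephew = 0.25.
Option 2: r to a full sibling = 0.5.
Option 2: Σ r·B − C = (1·0.25·0.337 + 2·0.5·0.36) − 0.6 = -0.15575.
Option 1 has the higher net inclusive-fitness payoff.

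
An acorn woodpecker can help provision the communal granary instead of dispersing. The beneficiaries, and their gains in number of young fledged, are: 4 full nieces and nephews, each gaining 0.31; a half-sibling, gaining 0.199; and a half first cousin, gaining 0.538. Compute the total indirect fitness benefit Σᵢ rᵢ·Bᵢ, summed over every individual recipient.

0.393375

r to a full niece or nephew = 0.25 (full aunt/uncle↔niece/nephew: two paths of length 3 through the shared grandparent pair: r = 2·(1/2)^3 = 1/4).
r to a half-sibling = 0.25 (half-sibs share one parent — one path of length 2: r = (1/2)^2 = 1/4).
r to a half first cousin = 0.0625 (half first cousins share one grandparent — one path of length 4: r = (1/2)^4 = 1/16).
Summing one r·B term per recipient: 4·0.25·0.31 + 1·0.25·0.199 + 1·0.0625·0.538 = 0.393375.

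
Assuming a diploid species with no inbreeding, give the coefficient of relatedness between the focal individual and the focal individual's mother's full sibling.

Each parent–offspring link contributes a factor of 1/2, and independent paths through distinct common ancestors add.
Full aunt/uncle↔niece/nephew: two paths of length 3 through the shared grandparent pair: r = 2·(1/2)^3 = 1/4.

0.25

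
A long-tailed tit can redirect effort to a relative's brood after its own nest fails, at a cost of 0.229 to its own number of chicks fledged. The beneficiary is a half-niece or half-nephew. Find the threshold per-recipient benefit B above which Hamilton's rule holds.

1.832

r to a half-niece or half-nephew = 0.125 (half-aunt/uncle↔niece/nephew: one path of length 3: r = (1/2)^3 = 1/8).
Hamilton's rule with n recipients of equal r: n·r·B > C, so B > C/(n·r) = 0.229/(1·0.125) = 1.832.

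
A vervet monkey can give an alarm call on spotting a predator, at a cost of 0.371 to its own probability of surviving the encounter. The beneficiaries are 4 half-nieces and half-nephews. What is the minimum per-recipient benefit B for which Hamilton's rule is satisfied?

r to a half-niece or half-nephew = 1/8 (half-aunt/uncle↔niece/nephew: one path of length 3: r = (1/2)^3 = 1/8).
Hamilton's rule with n recipients of equal r: n·r·B > C, so B > C/(n·r) = 0.371/(4·0.125) = 0.742.

0.742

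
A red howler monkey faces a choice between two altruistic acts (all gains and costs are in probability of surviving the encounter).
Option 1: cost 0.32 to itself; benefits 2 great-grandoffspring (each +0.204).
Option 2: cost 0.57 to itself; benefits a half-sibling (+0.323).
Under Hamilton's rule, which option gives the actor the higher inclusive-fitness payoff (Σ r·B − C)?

Option 1

Option 1: r to a great-grandoffspring = 0.125.
Option 1: Σ r·B − C = (2·0.125·0.204) − 0.32 = -0.269.
Option 2: r to a half-sibling = 0.25.
Option 2: Σ r·B − C = (1·0.25·0.323) − 0.57 = -0.48925.
Option 1 has the higher net inclusive-fitness payoff.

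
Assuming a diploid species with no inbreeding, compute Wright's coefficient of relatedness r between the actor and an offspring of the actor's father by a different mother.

Each parent–offspring link contributes a factor of 1/2, and independent paths through distinct common ancestors add.
Half-sibs share one parent — one path of length 2: r = (1/2)^2 = 1/4.

0.25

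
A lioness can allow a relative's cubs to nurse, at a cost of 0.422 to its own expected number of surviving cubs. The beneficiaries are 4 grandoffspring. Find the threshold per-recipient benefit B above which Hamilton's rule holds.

0.422

r to a grandoffspring = 1/4 (two parent–offspring links: r = (1/2)^2 = 1/4).
Hamilton's rule with n recipients of equal r: n·r·B > C, so B > C/(n·r) = 0.422/(4·0.25) = 0.422.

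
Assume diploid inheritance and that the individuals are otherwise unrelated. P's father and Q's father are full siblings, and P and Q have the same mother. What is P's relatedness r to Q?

0.375

With two independent routes of shared ancestry, r is the sum of the two contributions.
P and Q are related in two ways: first cousins through their fathers (r = 1/8) and half-sibs through their shared mother (r = 1/4).
r = 1/8 + 1/4 = 3/8 = 0.375.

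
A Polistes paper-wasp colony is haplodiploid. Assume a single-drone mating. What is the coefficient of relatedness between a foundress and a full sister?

0.75

Haplodiploid full sisters inherit their father's entire haploid genome identically (contributing 1/2) and on average half of their mother's contribution (1/2 · 1/2 = 1/4); r = 1/2 + 1/4 = 3/4.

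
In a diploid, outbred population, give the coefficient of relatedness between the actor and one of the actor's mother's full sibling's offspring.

0.125

Each parent–offspring link contributes a factor of 1/2, and independent paths through distinct common ancestors add.
First cousins share one grandparent pair — two paths of length 4: r = 2·(1/2)^4 = 1/8.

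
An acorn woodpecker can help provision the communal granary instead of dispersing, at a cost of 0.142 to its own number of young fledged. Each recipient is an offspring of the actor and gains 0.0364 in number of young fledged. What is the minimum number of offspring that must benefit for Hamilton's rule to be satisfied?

8

r to an offspring = 0.5 (one parent–offspring link: r = (1/2)^1 = 1/2).
Hamilton's rule: n·r·B > C  ⇒  n > C/(r·B) = 0.142/(0.5·0.0364) = 7.802.
The smallest integer exceeding 7.802 is 8.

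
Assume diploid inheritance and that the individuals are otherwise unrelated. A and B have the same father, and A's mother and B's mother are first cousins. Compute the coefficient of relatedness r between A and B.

Wright's path rule: contributions from independent ancestry routes add.
A and B are related in two ways: half-sibs through their shared father (r = 1/4) and second cousins through their mothers (r = 1/32).
r = 1/4 + 1/32 = 9/32 = 0.28125.

0.28125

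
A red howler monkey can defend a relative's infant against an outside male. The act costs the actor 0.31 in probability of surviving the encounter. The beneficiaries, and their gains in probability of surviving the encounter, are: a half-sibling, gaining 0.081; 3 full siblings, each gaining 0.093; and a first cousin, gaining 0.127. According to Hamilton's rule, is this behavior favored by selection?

Hamilton's rule: the trait is favored when the sum of r·B over every recipient exceeds the actor's cost C.
r to a half-sibling = 1/4 (half-sibs share one parent — one path of length 2: r = (1/2)^2 = 1/4).
r to a full sibling = 1/2 (full sibs share both parents — two paths of length 2: r = 2·(1/2)^2 = 1/2).
r to a first cousin = 1/8 (first cousins share one grandparent pair — two paths of length 4: r = 2·(1/2)^4 = 1/8).
Summing one r·B term per recipient: 1·0.25·0.081 + 3·0.5·0.093 + 1·0.125·0.127 = 0.175625.
0.175625 < 0.31: the indirect benefit is less than the cost.

No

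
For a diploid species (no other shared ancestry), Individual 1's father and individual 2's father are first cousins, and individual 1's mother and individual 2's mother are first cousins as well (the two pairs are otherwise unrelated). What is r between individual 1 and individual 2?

0.0625

Relatedness sums over independent paths through distinct common ancestors.
Individual 1 and individual 2 are related in two ways: second cousins through their fathers (r = 1/32) and second cousins through their mothers (r = 1/32).
r = 1/32 + 1/32 = 0.0625.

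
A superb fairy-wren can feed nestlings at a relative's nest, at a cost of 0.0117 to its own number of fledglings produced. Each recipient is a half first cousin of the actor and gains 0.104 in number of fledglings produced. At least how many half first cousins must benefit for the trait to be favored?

r to a half first cousin = 0.0625 (half first cousins share one grandparent — one path of length 4: r = (1/2)^4 = 1/16).
Hamilton's rule: n·r·B > C  ⇒  n > C/(r·B) = 0.0117/(0.0625·0.104) = 1.8.
The smallest integer exceeding 1.8 is 2.

2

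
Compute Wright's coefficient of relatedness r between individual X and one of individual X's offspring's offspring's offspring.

Each parent–offspring link contributes a factor of 1/2, and independent paths through distinct common ancestors add.
Three parent–offspring links: r = (1/2)^3 = 1/8.

0.125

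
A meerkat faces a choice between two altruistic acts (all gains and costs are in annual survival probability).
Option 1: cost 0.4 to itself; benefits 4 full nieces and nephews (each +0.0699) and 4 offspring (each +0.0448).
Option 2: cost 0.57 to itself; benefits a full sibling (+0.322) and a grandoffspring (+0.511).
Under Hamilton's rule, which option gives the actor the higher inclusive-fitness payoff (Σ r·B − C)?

Option 1: r to a full niece or nephew = 0.25.
Option 1: r to an offspring = 0.5.
Option 1: Σ r·B − C = (4·0.25·0.0699 + 4·0.5·0.0448) − 0.4 = -0.2405.
Option 2: r to a full sibling = 0.5.
Option 2: r to a grandoffspring = 0.25.
Option 2: Σ r·B − C = (1·0.5·0.322 + 1·0.25·0.511) − 0.57 = -0.28125.
Option 1 has the higher net inclusive-fitness payoff.

Option 1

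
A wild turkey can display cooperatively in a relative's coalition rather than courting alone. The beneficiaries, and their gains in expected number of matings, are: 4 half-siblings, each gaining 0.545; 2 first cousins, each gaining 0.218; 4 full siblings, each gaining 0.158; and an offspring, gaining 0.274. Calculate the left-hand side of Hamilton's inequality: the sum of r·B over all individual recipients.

1.0525

r to a half-sibling = 1/4 (half-sibs share one parent — one path of length 2: r = (1/2)^2 = 1/4).
r to a first cousin = 0.125 (first cousins share one grandparent pair — two paths of length 4: r = 2·(1/2)^4 = 1/8).
r to a full sibling = 0.5 (full sibs share both parents — two paths of length 2: r = 2·(1/2)^2 = 1/2).
r to an offspring = 0.5 (one parent–offspring link: r = (1/2)^1 = 1/2).
Summing one r·B term per recipient: 4·0.25·0.545 + 2·0.125·0.218 + 4·0.5·0.158 + 1·0.5·0.274 = 1.0525.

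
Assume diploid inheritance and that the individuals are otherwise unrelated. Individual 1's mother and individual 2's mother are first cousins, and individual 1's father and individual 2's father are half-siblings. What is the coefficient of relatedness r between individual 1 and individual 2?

0.09375

With two independent routes of shared ancestry, r is the sum of the two contributions.
Individual 1 and individual 2 are related in two ways: second cousins through their mothers (r = 1/32) and half first cousins through their fathers (r = 1/16).
r = 1/32 + 1/16 = 3/32 = 0.09375.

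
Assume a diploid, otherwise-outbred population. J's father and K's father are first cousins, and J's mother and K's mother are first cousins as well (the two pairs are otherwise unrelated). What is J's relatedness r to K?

Relatedness sums over independent paths through distinct common ancestors.
J and K are related in two ways: second cousins through their fathers (r = 1/32) and second cousins through their mothers (r = 1/32).
r = 1/32 + 1/32 = 0.0625.

0.0625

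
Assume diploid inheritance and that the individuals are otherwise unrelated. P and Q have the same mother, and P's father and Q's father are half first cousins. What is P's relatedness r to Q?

0.265625

With two independent routes of shared ancestry, r is the sum of the two contributions.
P and Q are related in two ways: half-sibs through their shared mother (r = 1/4) and half second cousins through their fathers (r = 1/64).
r = 1/4 + 1/64 = 0.265625.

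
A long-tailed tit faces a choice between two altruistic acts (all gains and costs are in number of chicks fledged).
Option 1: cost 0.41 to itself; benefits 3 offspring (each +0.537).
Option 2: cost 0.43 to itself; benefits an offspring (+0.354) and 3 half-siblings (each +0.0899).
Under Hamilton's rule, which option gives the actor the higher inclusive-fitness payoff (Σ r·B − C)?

Option 1

Option 1: r to an offspring = 0.5.
Option 1: Σ r·B − C = (3·0.5·0.537) − 0.41 = 0.3955.
Option 2: r to an offspring = 0.5.
Option 2: r to a half-sibling = 0.25.
Option 2: Σ r·B − C = (1·0.5·0.354 + 3·0.25·0.0899) − 0.43 = -0.185575.
Option 1 has the higher net inclusive-fitness payoff.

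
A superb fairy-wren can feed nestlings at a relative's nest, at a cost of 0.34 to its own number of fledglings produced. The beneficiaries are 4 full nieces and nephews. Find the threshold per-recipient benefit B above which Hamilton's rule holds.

0.34

r to a full niece or nephew = 0.25 (full aunt/uncle↔niece/nephew: two paths of length 3 through the shared grandparent pair: r = 2·(1/2)^3 = 1/4).
Hamilton's rule with n recipients of equal r: n·r·B > C, so B > C/(n·r) = 0.34/(4·0.25) = 0.34.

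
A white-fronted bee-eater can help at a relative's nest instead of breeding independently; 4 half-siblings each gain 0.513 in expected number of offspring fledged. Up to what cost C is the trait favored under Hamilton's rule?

0.513

r to a half-sibling = 1/4 (half-sibs share one parent — one path of length 2: r = (1/2)^2 = 1/4).
Hamilton's rule: n·r·B > C, so the trait is favored while C < n·r·B = 4·0.25·0.513 = 0.513.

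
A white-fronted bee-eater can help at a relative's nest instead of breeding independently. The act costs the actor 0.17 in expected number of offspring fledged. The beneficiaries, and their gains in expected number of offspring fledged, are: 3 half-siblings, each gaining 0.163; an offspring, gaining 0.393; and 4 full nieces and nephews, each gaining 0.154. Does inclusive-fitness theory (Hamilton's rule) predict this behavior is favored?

Hamilton's rule: the trait is favored when the sum of r·B over every recipient exceeds the actor's cost C.
r to a half-sibling = 1/4 (half-sibs share one parent — one path of length 2: r = (1/2)^2 = 1/4).
r to an offspring = 0.5 (one parent–offspring link: r = (1/2)^1 = 1/2).
r to a full niece or nephew = 0.25 (full aunt/uncle↔niece/nephew: two paths of length 3 through the shared grandparent pair: r = 2·(1/2)^3 = 1/4).
Summing one r·B term per recipient: 3·0.25·0.163 + 1·0.5·0.393 + 4·0.25·0.154 = 0.47275.
0.47275 > 0.17: the indirect benefit exceeds the cost.

Yes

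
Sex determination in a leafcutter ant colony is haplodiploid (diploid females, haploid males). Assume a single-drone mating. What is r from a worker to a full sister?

Haplodiploid full sisters inherit their father's entire haploid genome identically (contributing 1/2) and on average half of their mother's contribution (1/2 · 1/2 = 1/4); r = 1/2 + 1/4 = 3/4.

0.75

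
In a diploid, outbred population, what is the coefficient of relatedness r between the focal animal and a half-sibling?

Half-sibs share one parent — one path of length 2: r = (1/2)^2 = 1/4.

0.25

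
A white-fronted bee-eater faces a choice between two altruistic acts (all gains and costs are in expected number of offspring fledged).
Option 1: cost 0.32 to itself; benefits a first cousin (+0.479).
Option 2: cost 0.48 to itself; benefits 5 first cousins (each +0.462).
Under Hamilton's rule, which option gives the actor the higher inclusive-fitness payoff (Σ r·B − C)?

Option 1: r to a first cousin = 0.125.
Option 1: Σ r·B − C = (1·0.125·0.479) − 0.32 = -0.260125.
Option 2: r to a first cousin = 0.125.
Option 2: Σ r·B − C = (5·0.125·0.462) − 0.48 = -0.19125.
Option 2 has the higher net inclusive-fitness payoff.

Option 2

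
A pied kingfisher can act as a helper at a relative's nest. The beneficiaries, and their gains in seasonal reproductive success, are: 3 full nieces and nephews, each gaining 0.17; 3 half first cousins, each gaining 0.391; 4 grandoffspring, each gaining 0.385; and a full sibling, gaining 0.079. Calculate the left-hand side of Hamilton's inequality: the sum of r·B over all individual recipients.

r to a full niece or nephew = 0.25 (full aunt/uncle↔niece/nephew: two paths of length 3 through the shared grandparent pair: r = 2·(1/2)^3 = 1/4).
r to a half first cousin = 0.0625 (half first cousins share one grandparent — one path of length 4: r = (1/2)^4 = 1/16).
r to a grandoffspring = 1/4 (two parent–offspring links: r = (1/2)^2 = 1/4).
r to a full sibling = 0.5 (full sibs share both parents — two paths of length 2: r = 2·(1/2)^2 = 1/2).
Summing one r·B term per recipient: 3·0.25·0.17 + 3·0.0625·0.391 + 4·0.25·0.385 + 1·0.5·0.079 = 0.6253125.

0.6253125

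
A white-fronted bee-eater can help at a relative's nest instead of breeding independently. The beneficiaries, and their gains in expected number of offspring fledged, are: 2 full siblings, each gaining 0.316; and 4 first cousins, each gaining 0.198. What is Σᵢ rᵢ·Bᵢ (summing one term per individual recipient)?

0.415

r to a full sibling = 0.5 (full sibs share both parents — two paths of length 2: r = 2·(1/2)^2 = 1/2).
r to a first cousin = 1/8 (first cousins share one grandparent pair — two paths of length 4: r = 2·(1/2)^4 = 1/8).
Summing one r·B term per recipient: 2·0.5·0.316 + 4·0.125·0.198 = 0.415.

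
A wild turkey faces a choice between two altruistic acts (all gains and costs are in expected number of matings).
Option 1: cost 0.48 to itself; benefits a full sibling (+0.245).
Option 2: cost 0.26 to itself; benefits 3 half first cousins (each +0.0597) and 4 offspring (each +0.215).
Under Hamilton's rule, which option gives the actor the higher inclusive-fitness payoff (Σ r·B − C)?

Option 2

Option 1: r to a full sibling = 0.5.
Option 1: Σ r·B − C = (1·0.5·0.245) − 0.48 = -0.3575.
Option 2: r to a half first cousin = 0.0625.
Option 2: r to an offspring = 0.5.
Option 2: Σ r·B − C = (3·0.0625·0.0597 + 4·0.5·0.215) − 0.26 = 0.18119375.
Option 2 has the higher net inclusive-fitness payoff.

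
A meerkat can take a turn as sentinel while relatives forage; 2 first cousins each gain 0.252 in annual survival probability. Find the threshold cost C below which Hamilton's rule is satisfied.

r to a first cousin = 1/8 (first cousins share one grandparent pair — two paths of length 4: r = 2·(1/2)^4 = 1/8).
Hamilton's rule: n·r·B > C, so the trait is favored while C < n·r·B = 2·0.125·0.252 = 0.063.

0.063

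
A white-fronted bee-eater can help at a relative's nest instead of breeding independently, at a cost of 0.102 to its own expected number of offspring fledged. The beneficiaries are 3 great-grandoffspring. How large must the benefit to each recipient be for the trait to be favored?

r to a great-grandoffspring = 1/8 (three parent–offspring links: r = (1/2)^3 = 1/8).
Hamilton's rule with n recipients of equal r: n·r·B > C, so B > C/(n·r) = 0.102/(3·0.125) = 0.272.

0.272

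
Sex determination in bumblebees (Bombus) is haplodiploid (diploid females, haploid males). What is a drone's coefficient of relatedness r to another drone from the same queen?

0.5

Haploid brothers each carry a random half of the queen's diploid genome, so on average they share half: r = 1/2.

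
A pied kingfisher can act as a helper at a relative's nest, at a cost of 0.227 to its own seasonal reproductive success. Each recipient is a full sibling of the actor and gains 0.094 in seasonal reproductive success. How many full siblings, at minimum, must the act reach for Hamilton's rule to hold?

r to a full sibling = 1/2 (full sibs share both parents — two paths of length 2: r = 2·(1/2)^2 = 1/2).
Hamilton's rule: n·r·B > C  ⇒  n > C/(r·B) = 0.227/(0.5·0.094) = 4.83.
The smallest integer exceeding 4.83 is 5.

5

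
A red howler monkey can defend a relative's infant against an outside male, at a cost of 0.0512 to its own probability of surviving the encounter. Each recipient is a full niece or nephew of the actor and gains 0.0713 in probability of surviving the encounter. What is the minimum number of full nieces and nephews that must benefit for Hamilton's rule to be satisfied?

3

r to a full niece or nephew = 1/4 (full aunt/uncle↔niece/nephew: two paths of length 3 through the shared grandparent pair: r = 2·(1/2)^3 = 1/4).
Hamilton's rule: n·r·B > C  ⇒  n > C/(r·B) = 0.0512/(0.25·0.0713) = 2.872.
The smallest integer exceeding 2.872 is 3.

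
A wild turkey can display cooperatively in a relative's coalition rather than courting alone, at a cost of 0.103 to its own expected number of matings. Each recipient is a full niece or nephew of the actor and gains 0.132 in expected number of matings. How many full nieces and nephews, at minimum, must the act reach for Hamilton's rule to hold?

4

r to a full niece or nephew = 0.25 (full aunt/uncle↔niece/nephew: two paths of length 3 through the shared grandparent pair: r = 2·(1/2)^3 = 1/4).
Hamilton's rule: n·r·B > C  ⇒  n > C/(r·B) = 0.103/(0.25·0.132) = 3.121.
The smallest integer exceeding 3.121 is 4.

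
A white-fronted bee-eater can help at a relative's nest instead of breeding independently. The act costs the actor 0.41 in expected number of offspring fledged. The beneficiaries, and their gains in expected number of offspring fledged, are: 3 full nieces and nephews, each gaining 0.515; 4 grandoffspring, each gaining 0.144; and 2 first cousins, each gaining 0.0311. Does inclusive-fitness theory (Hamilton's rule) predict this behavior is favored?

Hamilton's rule: the trait is favored when the sum of r·B over every recipient exceeds the actor's cost C.
r to a full niece or nephew = 0.25 (full aunt/uncle↔niece/nephew: two paths of length 3 through the shared grandparent pair: r = 2·(1/2)^3 = 1/4).
r to a grandoffspring = 1/4 (two parent–offspring links: r = (1/2)^2 = 1/4).
r to a first cousin = 1/8 (first cousins share one grandparent pair — two paths of length 4: r = 2·(1/2)^4 = 1/8).
Summing one r·B term per recipient: 3·0.25·0.515 + 4·0.25·0.144 + 2·0.125·0.0311 = 0.538025.
0.538025 > 0.41: the indirect benefit exceeds the cost.

Yes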